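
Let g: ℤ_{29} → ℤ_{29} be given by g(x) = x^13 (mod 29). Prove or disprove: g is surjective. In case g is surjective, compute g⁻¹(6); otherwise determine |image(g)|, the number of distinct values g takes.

Since 29 is prime, the nonzero elements of ℤ_{29} form a cyclic group of order 28.
As gcd(13, 28) = 1, raising to the 13th power is a bijection on this group: if x_1^13 ≡ x_2^13 then (x_1x_2^{−1})^13 = 1, and the only element of order dividing gcd(13, 28) = 1 is 1, so x_1 = x_2.
With g(0) = 0 this makes g injective on all of ℤ_{29}, hence bijective (finite equal-size domain and codomain). In particular g is surjective.
Since g is surjective, we find the preimage of 6. The inverse of x ↦ x^13 on (ℤ_{29})^× is x ↦ x^13, because 13·13 = 169 = 6·28 + 1 ≡ 1 (mod 28) and x^{28} = 1 for x ≠ 0 (Fermat). So g⁻¹(6) = 6^13 mod 29.
Repeated squaring mod 29: 6^1 ≡ 6, 6^2 ≡ 6² = 36 ≡ 7, 6^4 ≡ 7² = 49 ≡ 20, 6^8 ≡ 20² = 400 ≡ 23. Since 13 = 8 + 4 + 1, 6^13 ≡ 23·20·6: 23·20 = 460 ≡ 25, then 25·6 = 150 ≡ 5. So 6^13 ≡ 5 (mod 29).
Hence g⁻¹(6) = 5.

5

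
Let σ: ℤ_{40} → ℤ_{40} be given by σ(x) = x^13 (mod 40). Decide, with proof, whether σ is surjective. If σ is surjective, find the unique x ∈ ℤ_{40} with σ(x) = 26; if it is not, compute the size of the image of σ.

25

σ(0) = 0^13 = 0.
σ(10): Repeated squaring mod 40: 10^1 ≡ 10, 10^2 ≡ 10² = 100 ≡ 20, 10^4 ≡ 20² = 400 ≡ 0, 10^8 ≡ 0² = 0. Since 13 = 8 + 4 + 1, 10^13 ≡ 0·0·10: 0·0 = 0, then 0·10 = 0. So 10^13 ≡ 0 (mod 40).
So σ(0) = σ(10) = 0 while 0 ≠ 10, thus σ is not injective.
A non-injective map from the 40-element set ℤ_{40} to itself takes at most 39 distinct values, so it cannot be surjective. Thus σ is not surjective.
Since σ is not surjective, we determine |image(σ)|. Computing x^13 mod 40 for each x (by repeated squaring, reducing mod 40 at every step), the values σ(0), σ(1), …, σ(39) are: 0, 1, 32, 3, 24, 5, 16, 7, 8, 9, 0, 11, 32, 13, 24, 15, 16, 17, 8, 19, 0, 21, 32, 23, 24, 25, 16, 27, 8, 29, 0, 31, 32, 33, 24, 35, 16, 37, 8, 39.
The distinct values are {0, 1, 3, 5, 7, 8, 9, 11, 13, 15, 16, 17, 19, 21, 23, 24, 25, 27, 29, 31, 32, 33, 35, 37, 39}; there are 25 of them.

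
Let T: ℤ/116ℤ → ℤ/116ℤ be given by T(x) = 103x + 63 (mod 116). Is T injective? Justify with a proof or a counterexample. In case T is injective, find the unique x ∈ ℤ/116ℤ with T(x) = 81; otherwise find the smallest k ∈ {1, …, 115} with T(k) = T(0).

Recall: injectivity means: for all x_1, x_2 in the domain, T(x_1) = T(x_2) implies x_1 = x_2.
If T(x_1) = T(x_2), then 103x_1 ≡ 103x_2 (mod 116). Because gcd(103, 116) = 1, we may cancel 103 to get x_1 ≡ x_2 (mod 116).
Hence T is injective.
We now compute 103⁻¹ mod 116 explicitly. Euclid's algorithm: 116 = 1·103 + 13, 103 = 7·13 + 12, 13 = 1·12 + 1; back-substituting gives 1 = 107·103 − 95·116, so 103⁻¹ ≡ 107 (mod 116).
Since T is injective, we find T⁻¹(81): we need 103x ≡ 81 − 63 ≡ 18 (mod 116). Using 103⁻¹ = 107: x ≡ 107·18 = 1926 = 16·116 + 70, so x = 70.
Check: T(70) = 103·70 + 63 = 7273 = 62·116 + 81 ≡ 81 (mod 116).

70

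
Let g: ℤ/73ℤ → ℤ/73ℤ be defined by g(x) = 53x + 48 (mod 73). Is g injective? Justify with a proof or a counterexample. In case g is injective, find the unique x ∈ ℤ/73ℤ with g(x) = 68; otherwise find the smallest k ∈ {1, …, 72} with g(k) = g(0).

72

By definition, injectivity means: for all u, v in the domain, g(u) = g(v) implies u = v.
If g(u) = g(v), then 53u ≡ 53v (mod 73). Because gcd(53, 73) = 1, we may cancel 53 to get u ≡ v (mod 73).
Thus g is injective.
We now compute 53⁻¹ mod 73 explicitly. Euclid's algorithm: 73 = 1·53 + 20, 53 = 2·20 + 13, 20 = 1·13 + 7, 13 = 1·7 + 6, 7 = 1·6 + 1; back-substituting gives 1 = 62·53 − 45·73, so 53⁻¹ ≡ 62 (mod 73).
Since g is injective, we find g⁻¹(68): we need 53x ≡ 68 − 48 ≡ 20 (mod 73). Using 53⁻¹ = 62: x ≡ 62·20 = 1240 = 16·73 + 72, so x = 72.
Check: g(72) = 53·72 + 48 = 3864 = 52·73 + 68 ≡ 68 (mod 73).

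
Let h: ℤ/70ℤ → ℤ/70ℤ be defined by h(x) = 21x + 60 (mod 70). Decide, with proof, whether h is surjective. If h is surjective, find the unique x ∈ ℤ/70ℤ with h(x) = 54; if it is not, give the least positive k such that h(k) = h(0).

10

Since gcd(21, 70) = 7, we have 21x ≡ 0 (mod 7) for all x, so h(x) ≡ 4 (mod 7).
But 0 ≢ 4 (mod 7), so 0 ∈ ℤ/70ℤ has no preimage. Therefore h is not surjective.
Since h is not surjective, we find the least positive k with h(k) = h(0): this means 21k ≡ 0 (mod 70), i.e. 70 ∣ 21k. Since gcd(21, 70) = 7, dividing through by 7 this holds exactly when 10 ∣ 3k, and as gcd(3, 10) = 1, exactly when 10 ∣ k.
The smallest positive such k is 10.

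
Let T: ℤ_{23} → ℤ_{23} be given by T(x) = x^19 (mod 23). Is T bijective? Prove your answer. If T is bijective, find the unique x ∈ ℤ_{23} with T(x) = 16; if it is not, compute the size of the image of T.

18

Since 23 is prime, the nonzero elements of ℤ_{23} form a cyclic group of order 22.
As gcd(19, 22) = 1, raising to the 19th power is a bijection on this group: if s^19 ≡ t^19 then (st^{−1})^19 = 1, and the only element of order dividing gcd(19, 22) = 1 is 1, so s = t.
With T(0) = 0 this makes T injective on all of ℤ_{23}, hence bijective (finite equal-size domain and codomain). In particular T is bijective.
Since T is bijective, we find the preimage of 16. The inverse of x ↦ x^19 on (ℤ_{23})^× is x ↦ x^7, because 19·7 = 133 = 6·22 + 1 ≡ 1 (mod 22) and x^{22} = 1 for x ≠ 0 (Fermat). So T⁻¹(16) = 16^7 mod 23.
Repeated squaring mod 23: 16^1 ≡ 16, 16^2 ≡ 16² = 256 ≡ 3, 16^4 ≡ 3² = 9. Since 7 = 4 + 2 + 1, 16^7 ≡ 9·3·16: 9·3 = 27 ≡ 4, then 4·16 = 64 ≡ 18. So 16^7 ≡ 18 (mod 23).
Hence T⁻¹(16) = 18.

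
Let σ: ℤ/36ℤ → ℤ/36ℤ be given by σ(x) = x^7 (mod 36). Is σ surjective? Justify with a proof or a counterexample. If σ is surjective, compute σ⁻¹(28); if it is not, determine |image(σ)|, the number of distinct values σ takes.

σ(0) = 0^7 = 0.
σ(6): Repeated squaring mod 36: 6^1 ≡ 6, 6^2 ≡ 6² = 36 ≡ 0, 6^4 ≡ 0² = 0. Since 7 = 4 + 2 + 1, 6^7 ≡ 0·0·6: 0·0 = 0, then 0·6 = 0. So 6^7 ≡ 0 (mod 36).
So σ(0) = σ(6) = 0 while 0 ≠ 6, so σ is not injective.
A non-injective map from the 36-element set ℤ/36ℤ to itself takes at most 35 distinct values, so it cannot be surjective. Hence σ is not surjective.
Since σ is not surjective, we determine |image(σ)|. Computing x^7 mod 36 for each x (by repeated squaring, reducing mod 36 at every step), the values σ(0), σ(1), …, σ(35) are: 0, 1, 20, 27, 4, 5, 0, 7, 8, 9, 28, 11, 0, 13, 32, 27, 16, 17, 0, 19, 20, 9, 4, 23, 0, 25, 8, 27, 28, 29, 0, 31, 32, 9, 16, 35.
The distinct values are {0, 1, 4, 5, 7, 8, 9, 11, 13, 16, 17, 19, 20, 23, 25, 27, 28, 29, 31, 32, 35}; there are 21 of them.

21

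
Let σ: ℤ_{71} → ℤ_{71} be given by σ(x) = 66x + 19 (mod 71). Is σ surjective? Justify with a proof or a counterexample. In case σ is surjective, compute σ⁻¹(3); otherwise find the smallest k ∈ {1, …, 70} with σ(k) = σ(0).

Since gcd(66, 71) = 1, 66 is invertible modulo 71. Euclid's algorithm: 71 = 1·66 + 5, 66 = 13·5 + 1; back-substituting gives 1 = 14·66 − 13·71, so 66⁻¹ ≡ 14 (mod 71).
For any y ∈ ℤ_{71}, x = 14(y − 19) mod 71 satisfies σ(x) = 66·14(y − 19) + 19 ≡ y (since 66·14 ≡ 1 mod 71). So every y has a preimage.
Thus σ is surjective.
Since σ is surjective, we compute σ⁻¹(3): solve 66x + 19 ≡ 3 (mod 71), i.e. 66x ≡ 55 (mod 71).
Multiplying by 66⁻¹ = 14 gives x ≡ 14·55 = 770 = 10·71 + 60 ≡ 60 (mod 71).
Check: σ(60) = 66·60 + 19 = 3979 = 56·71 + 3 ≡ 3 (mod 71).

60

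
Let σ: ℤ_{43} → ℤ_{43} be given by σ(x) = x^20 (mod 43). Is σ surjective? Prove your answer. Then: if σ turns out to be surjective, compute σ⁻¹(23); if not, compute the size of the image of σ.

22

σ(21): Repeated squaring mod 43: 21^1 ≡ 21, 21^2 ≡ 21² = 441 ≡ 11, 21^4 ≡ 11² = 121 ≡ 35, 21^8 ≡ 35² = 1225 ≡ 21, 21^16 ≡ 21² = 441 ≡ 11. Since 20 = 16 + 4, 21^20 ≡ 11·35: 11·35 = 385 ≡ 41. So 21^20 ≡ 41 (mod 43).
σ(22): Repeated squaring mod 43: 22^1 ≡ 22, 22^2 ≡ 22² = 484 ≡ 11, 22^4 ≡ 11² = 121 ≡ 35, 22^8 ≡ 35² = 1225 ≡ 21, 22^16 ≡ 21² = 441 ≡ 11. Since 20 = 16 + 4, 22^20 ≡ 11·35: 11·35 = 385 ≡ 41. So 22^20 ≡ 41 (mod 43).
So σ(21) = σ(22) = 41 while 21 ≠ 22, thus σ is not injective.
A non-injective map from the 43-element set ℤ_{43} to itself takes at most 42 distinct values, so it cannot be surjective. Thus σ is not surjective.
Since σ is not surjective, we determine |image(σ)|. Computing x^20 mod 43 for each x (by repeated squaring, reducing mod 43 at every step), the values σ(0), σ(1), …, σ(42) are: 0, 1, 21, 14, 11, 17, 36, 6, 16, 24, 13, 4, 25, 10, 40, 23, 35, 38, 31, 9, 15, 41, 41, 15, 9, 31, 38, 35, 23, 40, 10, 25, 4, 13, 24, 16, 6, 36, 17, 11, 14, 21, 1.
The distinct values are {0, 1, 4, 6, 9, 10, 11, 13, 14, 15, 16, 17, 21, 23, 24, 25, 31, 35, 36, 38, 40, 41}; there are 22 of them.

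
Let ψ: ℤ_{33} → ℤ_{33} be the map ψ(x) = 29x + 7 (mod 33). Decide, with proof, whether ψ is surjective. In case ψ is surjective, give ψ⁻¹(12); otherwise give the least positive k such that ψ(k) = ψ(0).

By definition, surjectivity means every element of the codomain has a preimage under ψ.
Since gcd(29, 33) = 1, 29 is invertible modulo 33. Euclid's algorithm: 33 = 1·29 + 4, 29 = 7·4 + 1; back-substituting gives 1 = 8·29 − 7·33, so 29⁻¹ ≡ 8 (mod 33).
Then y ↦ 8(y − 7) is a two-sided inverse to ψ, so every y ∈ ℤ_{33} has a preimage.
So ψ is surjective.
Since ψ is surjective, we find ψ⁻¹(12): we need 29x ≡ 12 − 7 ≡ 5 (mod 33). Using 29⁻¹ = 8: x ≡ 8·5 = 40 = 1·33 + 7, so x = 7.
Check: ψ(7) = 29·7 + 7 = 210 = 6·33 + 12 ≡ 12 (mod 33).

7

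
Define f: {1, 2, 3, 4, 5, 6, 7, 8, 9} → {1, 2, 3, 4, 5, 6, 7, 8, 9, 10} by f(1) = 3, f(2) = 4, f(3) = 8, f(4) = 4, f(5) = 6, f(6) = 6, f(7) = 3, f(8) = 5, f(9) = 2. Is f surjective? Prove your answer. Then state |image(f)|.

No element maps to 1, so f is not surjective.
The image of f is {2, 3, 4, 5, 6, 8}, which has 6 elements.

6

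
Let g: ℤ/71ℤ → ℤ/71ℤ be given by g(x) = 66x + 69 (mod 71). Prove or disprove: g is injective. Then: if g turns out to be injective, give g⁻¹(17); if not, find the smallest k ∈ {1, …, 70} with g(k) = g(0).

53

Recall that g is injective when g(a) = g(b) forces a = b.
If g(a) = g(b), then 66a ≡ 66b (mod 71). Because gcd(66, 71) = 1, we may cancel 66 to get a ≡ b (mod 71).
So g is injective.
We now compute 66⁻¹ mod 71 explicitly. Euclid's algorithm: 71 = 1·66 + 5, 66 = 13·5 + 1; back-substituting gives 1 = 14·66 − 13·71, so 66⁻¹ ≡ 14 (mod 71).
Since g is injective, we find g⁻¹(17): we need 66x ≡ 17 − 69 ≡ 19 (mod 71). Using 66⁻¹ = 14: x ≡ 14·19 = 266 = 3·71 + 53, so x = 53.
Check: g(53) = 66·53 + 69 = 3567 = 50·71 + 17 ≡ 17 (mod 71).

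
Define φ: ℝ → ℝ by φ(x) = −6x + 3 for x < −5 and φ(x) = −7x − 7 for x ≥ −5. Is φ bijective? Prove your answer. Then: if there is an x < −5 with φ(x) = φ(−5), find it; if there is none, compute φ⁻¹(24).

Both pieces are strictly decreasing (slopes −6 and −7), so each is injective on its own interval.
The left piece maps (−∞, −5) onto (33, ∞); the right piece maps [−5, ∞) onto (−∞, 28].
The images leave a gap (33 has no preimage), so φ is not surjective, hence not bijective.
Because the two images are disjoint, no x < −5 has φ(x) = φ(−5), so we compute φ⁻¹(24): 24 lies in (−∞, 28], so solve −7x − 7 = 24: x = (24 + 7)/(−7) = −31/7.

-31/7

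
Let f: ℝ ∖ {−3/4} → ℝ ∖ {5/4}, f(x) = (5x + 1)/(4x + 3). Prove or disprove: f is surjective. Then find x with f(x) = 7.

-20/23

For any y ≠ 5/4, solving y(4x + 3) = 5x + 1 for x gives a well-defined x ≠ −3/4. So f is surjective.
Solving f(x) = 7: cross-multiplying gives 5x + 1 = 7(4x + 3), which rearranges to −23x = 20, so x = −20/23.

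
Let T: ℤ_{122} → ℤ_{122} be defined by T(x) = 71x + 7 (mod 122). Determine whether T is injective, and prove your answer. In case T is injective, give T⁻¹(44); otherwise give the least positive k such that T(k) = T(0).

Suppose T(u) = T(v) in ℤ_{122}. Then 71u + 7 ≡ 71v + 7 (mod 122), so 71(u − v) ≡ 0 (mod 122).
Since gcd(71, 122) = 1, 71 is invertible modulo 122, therefore u − v ≡ 0 (mod 122), i.e. u = v.
Hence T is injective.
We now compute 71⁻¹ mod 122 explicitly. Euclid's algorithm: 122 = 1·71 + 51, 71 = 1·51 + 20, 51 = 2·20 + 11, 20 = 1·11 + 9, 11 = 1·9 + 2, 9 = 4·2 + 1; back-substituting gives 1 = 55·71 − 32·122, so 71⁻¹ ≡ 55 (mod 122).
Since T is injective, we compute T⁻¹(44): solve 71x + 7 ≡ 44 (mod 122), i.e. 71x ≡ 37 (mod 122).
Multiplying by 71⁻¹ = 55 gives x ≡ 55·37 = 2035 = 16·122 + 83 ≡ 83 (mod 122).
Check: T(83) = 71·83 + 7 = 5900 = 48·122 + 44 ≡ 44 (mod 122).

83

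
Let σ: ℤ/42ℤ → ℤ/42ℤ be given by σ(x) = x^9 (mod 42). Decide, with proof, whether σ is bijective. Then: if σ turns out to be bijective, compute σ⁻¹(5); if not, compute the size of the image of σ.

σ(2): Repeated squaring mod 42: 2^1 ≡ 2, 2^2 ≡ 2² = 4, 2^4 ≡ 4² = 16, 2^8 ≡ 16² = 256 ≡ 4. Since 9 = 8 + 1, 2^9 ≡ 4·2: 4·2 = 8. So 2^9 ≡ 8 (mod 42).
σ(8): Repeated squaring mod 42: 8^1 ≡ 8, 8^2 ≡ 8² = 64 ≡ 22, 8^4 ≡ 22² = 484 ≡ 22, 8^8 ≡ 22² = 484 ≡ 22. Since 9 = 8 + 1, 8^9 ≡ 22·8: 22·8 = 176 ≡ 8. So 8^9 ≡ 8 (mod 42).
So σ(2) = σ(8) = 8 while 2 ≠ 8, hence σ is not injective, hence not bijective.
Since σ is not bijective, we determine |image(σ)|. Computing x^9 mod 42 for each x (by repeated squaring, reducing mod 42 at every step), the values σ(0), σ(1), …, σ(41) are: 0, 1, 8, 27, 22, 41, 6, 7, 8, 15, 34, 29, 6, 13, 14, 15, 22, 41, 36, 13, 20, 21, 22, 29, 6, 1, 20, 27, 28, 29, 36, 13, 8, 27, 34, 35, 36, 1, 20, 15, 34, 41.
The distinct values are {0, 1, 6, 7, 8, 13, 14, 15, 20, 21, 22, 27, 28, 29, 34, 35, 36, 41}; there are 18 of them.

18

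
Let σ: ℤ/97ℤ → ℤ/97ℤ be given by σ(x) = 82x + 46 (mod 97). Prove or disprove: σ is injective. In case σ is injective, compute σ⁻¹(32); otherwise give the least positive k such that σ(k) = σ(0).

Suppose σ(s) = σ(t) in ℤ/97ℤ. Then 82s + 46 ≡ 82t + 46 (mod 97), therefore 82(s − t) ≡ 0 (mod 97).
Since gcd(82, 97) = 1, 82 is invertible modulo 97, hence s − t ≡ 0 (mod 97), i.e. s = t.
Thus σ is injective.
We now compute 82⁻¹ mod 97 explicitly. Euclid's algorithm: 97 = 1·82 + 15, 82 = 5·15 + 7, 15 = 2·7 + 1; back-substituting gives 1 = 84·82 − 71·97, so 82⁻¹ ≡ 84 (mod 97).
Since σ is injective, we find σ⁻¹(32): we need 82x ≡ 32 − 46 ≡ 83 (mod 97). Using 82⁻¹ = 84: x ≡ 84·83 = 6972 = 71·97 + 85, so x = 85.
Check: σ(85) = 82·85 + 46 = 7016 = 72·97 + 32 ≡ 32 (mod 97).

85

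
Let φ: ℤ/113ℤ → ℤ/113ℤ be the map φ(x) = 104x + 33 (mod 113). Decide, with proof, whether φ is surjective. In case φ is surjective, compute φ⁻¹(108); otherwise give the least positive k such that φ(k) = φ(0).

67

Since gcd(104, 113) = 1, 104 is invertible modulo 113. Euclid's algorithm: 113 = 1·104 + 9, 104 = 11·9 + 5, 9 = 1·5 + 4, 5 = 1·4 + 1; back-substituting gives 1 = 25·104 − 23·113, so 104⁻¹ ≡ 25 (mod 113).
For any y ∈ ℤ/113ℤ, x = 25(y − 33) mod 113 satisfies φ(x) = 104·25(y − 33) + 33 ≡ y (since 104·25 ≡ 1 mod 113). So every y has a preimage.
So φ is surjective.
Since φ is surjective, we find φ⁻¹(108): we need 104x ≡ 108 − 33 ≡ 75 (mod 113). Using 104⁻¹ = 25: x ≡ 25·75 = 1875 = 16·113 + 67, so x = 67.
Check: φ(67) = 104·67 + 33 = 7001 = 61·113 + 108 ≡ 108 (mod 113).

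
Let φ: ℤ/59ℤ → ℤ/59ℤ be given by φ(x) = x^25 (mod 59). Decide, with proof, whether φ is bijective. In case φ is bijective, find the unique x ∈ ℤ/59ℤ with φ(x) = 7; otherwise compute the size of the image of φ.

21

Since 59 is prime, the nonzero elements of ℤ/59ℤ form a cyclic group of order 58.
As gcd(25, 58) = 1, raising to the 25th power is a bijection on this group: if s^25 ≡ t^25 then (st^{−1})^25 = 1, and the only element of order dividing gcd(25, 58) = 1 is 1, so s = t.
With φ(0) = 0 this makes φ injective on all of ℤ/59ℤ, hence bijective (finite equal-size domain and codomain). In particular φ is bijective.
Since φ is bijective, we find the preimage of 7. The inverse of x ↦ x^25 on (ℤ/59ℤ)^× is x ↦ x^7, because 25·7 = 175 = 3·58 + 1 ≡ 1 (mod 58) and x^{58} = 1 for x ≠ 0 (Fermat). So φ⁻¹(7) = 7^7 mod 59.
Repeated squaring mod 59: 7^1 ≡ 7, 7^2 ≡ 7² = 49, 7^4 ≡ 49² = 2401 ≡ 41. Since 7 = 4 + 2 + 1, 7^7 ≡ 41·49·7: 41·49 = 2009 ≡ 3, then 3·7 = 21. So 7^7 ≡ 21 (mod 59).
Hence φ⁻¹(7) = 21.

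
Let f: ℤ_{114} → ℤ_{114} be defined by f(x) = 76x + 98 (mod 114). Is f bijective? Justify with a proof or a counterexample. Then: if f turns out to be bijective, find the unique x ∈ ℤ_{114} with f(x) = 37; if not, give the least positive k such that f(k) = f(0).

Recall: injectivity means: for all a, b in the domain, f(a) = f(b) implies a = b.
We have gcd(76, 114) = 38 > 1. Taking a = 0 and b = 3: f(0) = 98 and f(3) = 76·3 + 98 = 326 ≡ 98 (mod 114).
So f(0) = f(3) while 0 ≠ 3, thus f is not injective, hence not bijective.
Since f is not bijective, we find the least positive k with f(k) = f(0): this means 76k ≡ 0 (mod 114), i.e. 114 ∣ 76k. Since gcd(76, 114) = 38, dividing through by 38 this holds exactly when 3 ∣ 2k, and as gcd(2, 3) = 1, exactly when 3 ∣ k.
The smallest positive such k is 3.

3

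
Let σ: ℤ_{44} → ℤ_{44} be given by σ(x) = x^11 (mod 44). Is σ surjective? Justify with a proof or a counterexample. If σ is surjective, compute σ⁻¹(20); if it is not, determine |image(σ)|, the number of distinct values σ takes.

σ(0) = 0^11 = 0.
σ(22): Repeated squaring mod 44: 22^1 ≡ 22, 22^2 ≡ 22² = 484 ≡ 0, 22^4 ≡ 0² = 0, 22^8 ≡ 0² = 0. Since 11 = 8 + 2 + 1, 22^11 ≡ 0·0·22: 0·0 = 0, then 0·22 = 0. So 22^11 ≡ 0 (mod 44).
So σ(0) = σ(22) = 0 while 0 ≠ 22, thus σ is not injective.
A non-injective map from the 44-element set ℤ_{44} to itself takes at most 43 distinct values, so it cannot be surjective. Therefore σ is not surjective.
Since σ is not surjective, we determine |image(σ)|. Computing x^11 mod 44 for each x (by repeated squaring, reducing mod 44 at every step), the values σ(0), σ(1), …, σ(43) are: 0, 1, 24, 3, 4, 5, 28, 7, 8, 9, 32, 11, 12, 13, 36, 15, 16, 17, 40, 19, 20, 21, 0, 23, 24, 25, 4, 27, 28, 29, 8, 31, 32, 33, 12, 35, 36, 37, 16, 39, 40, 41, 20, 43.
The distinct values are {0, 1, 3, 4, 5, 7, 8, 9, 11, 12, 13, 15, 16, 17, 19, 20, 21, 23, 24, 25, 27, 28, 29, 31, 32, 33, 35, 36, 37, 39, 40, 41, 43}; there are 33 of them.

33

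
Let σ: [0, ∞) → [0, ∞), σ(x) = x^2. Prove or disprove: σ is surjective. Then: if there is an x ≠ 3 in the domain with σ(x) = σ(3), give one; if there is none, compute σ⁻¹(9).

3

For any y ∈ [0, ∞), x = y^{1/2} ∈ [0, ∞) gives σ(x) = y, so σ is surjective.
Since x ↦ x^2 is strictly increasing on [0, ∞), it is injective there, so no x ≠ 3 in the domain has σ(x) = σ(3). We therefore compute σ⁻¹(9) = 9^{1/2} = 3 (indeed 3^2 = 9).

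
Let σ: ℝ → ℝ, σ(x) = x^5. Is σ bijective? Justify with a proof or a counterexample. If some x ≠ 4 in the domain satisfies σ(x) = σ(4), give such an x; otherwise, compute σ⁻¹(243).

On ℝ, x ↦ x^5 is strictly increasing (injective) and for any y ∈ ℝ the 5th root y^{1/5} lies in ℝ (surjective). So σ is bijective.
Since x ↦ x^5 is strictly increasing on ℝ, it is injective there, so no x ≠ 4 in the domain has σ(x) = σ(4). We therefore compute σ⁻¹(243) = 243^{1/5} = 3 (indeed 3^5 = 243).

3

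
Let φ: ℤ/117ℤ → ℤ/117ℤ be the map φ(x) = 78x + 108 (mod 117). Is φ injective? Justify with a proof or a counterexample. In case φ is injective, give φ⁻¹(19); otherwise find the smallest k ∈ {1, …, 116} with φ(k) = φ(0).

3

By definition, injectivity means: for all s, t in the domain, φ(s) = φ(t) implies s = t.
We have gcd(78, 117) = 39 > 1. Taking s = 0 and t = 3: φ(0) = 108 and φ(3) = 78·3 + 108 = 342 ≡ 108 (mod 117).
So φ(0) = φ(3) while 0 ≠ 3, so φ is not injective.
Since φ is not injective, we find the least positive k with φ(k) = φ(0): this means 78k ≡ 0 (mod 117), i.e. 117 ∣ 78k. Since gcd(78, 117) = 39, dividing through by 39 this holds exactly when 3 ∣ 2k, and as gcd(2, 3) = 1, exactly when 3 ∣ k.
The smallest positive such k is 3.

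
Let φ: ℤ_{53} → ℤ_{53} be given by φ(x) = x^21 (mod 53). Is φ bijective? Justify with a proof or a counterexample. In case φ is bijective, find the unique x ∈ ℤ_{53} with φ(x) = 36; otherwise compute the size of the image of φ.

13

Since 53 is prime, the nonzero elements of ℤ_{53} form a cyclic group of order 52.
As gcd(21, 52) = 1, raising to the 21st power is a bijection on this group: if u^21 ≡ v^21 then (uv^{−1})^21 = 1, and the only element of order dividing gcd(21, 52) = 1 is 1, so u = v.
With φ(0) = 0 this makes φ injective on all of ℤ_{53}, hence bijective (finite equal-size domain and codomain). In particular φ is bijective.
Since φ is bijective, we find the preimage of 36. The inverse of x ↦ x^21 on (ℤ_{53})^× is x ↦ x^5, because 21·5 = 105 = 2·52 + 1 ≡ 1 (mod 52) and x^{52} = 1 for x ≠ 0 (Fermat). So φ⁻¹(36) = 36^5 mod 53.
Repeated squaring mod 53: 36^1 ≡ 36, 36^2 ≡ 36² = 1296 ≡ 24, 36^4 ≡ 24² = 576 ≡ 46. Since 5 = 4 + 1, 36^5 ≡ 46·36: 46·36 = 1656 ≡ 13. So 36^5 ≡ 13 (mod 53).
Hence φ⁻¹(36) = 13.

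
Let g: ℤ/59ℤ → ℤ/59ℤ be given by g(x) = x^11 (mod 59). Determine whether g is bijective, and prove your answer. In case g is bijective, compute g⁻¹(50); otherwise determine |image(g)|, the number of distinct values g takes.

Since 59 is prime, the nonzero elements of ℤ/59ℤ form a cyclic group of order 58.
As gcd(11, 58) = 1, raising to the 11th power is a bijection on this group: if a^11 ≡ b^11 then (ab^{−1})^11 = 1, and the only element of order dividing gcd(11, 58) = 1 is 1, so a = b.
With g(0) = 0 this makes g injective on all of ℤ/59ℤ, hence bijective (finite equal-size domain and codomain). In particular g is bijective.
Since g is bijective, we find the preimage of 50. The inverse of x ↦ x^11 on (ℤ/59ℤ)^× is x ↦ x^37, because 11·37 = 407 = 7·58 + 1 ≡ 1 (mod 58) and x^{58} = 1 for x ≠ 0 (Fermat). So g⁻¹(50) = 50^37 mod 59.
Repeated squaring mod 59: 50^1 ≡ 50, 50^2 ≡ 50² = 2500 ≡ 22, 50^4 ≡ 22² = 484 ≡ 12, 50^8 ≡ 12² = 144 ≡ 26, 50^16 ≡ 26² = 676 ≡ 27, 50^32 ≡ 27² = 729 ≡ 21. Since 37 = 32 + 4 + 1, 50^37 ≡ 21·12·50: 21·12 = 252 ≡ 16, then 16·50 = 800 ≡ 33. So 50^37 ≡ 33 (mod 59).
Hence g⁻¹(50) = 33.

33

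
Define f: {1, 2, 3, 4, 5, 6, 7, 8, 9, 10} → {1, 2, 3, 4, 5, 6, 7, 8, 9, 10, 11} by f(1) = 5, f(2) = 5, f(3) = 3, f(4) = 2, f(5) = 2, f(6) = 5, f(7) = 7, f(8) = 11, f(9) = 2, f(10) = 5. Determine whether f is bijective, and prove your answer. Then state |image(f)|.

f(1) = 5 = f(2) with 1 ≠ 2, so f is not injective, hence not bijective.
The image of f is {2, 3, 5, 7, 11}, which has 5 elements.

5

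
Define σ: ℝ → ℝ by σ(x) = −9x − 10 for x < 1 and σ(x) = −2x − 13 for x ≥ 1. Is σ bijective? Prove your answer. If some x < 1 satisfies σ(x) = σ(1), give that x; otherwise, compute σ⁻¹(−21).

Both pieces are strictly decreasing (slopes −9 and −2), so each is injective on its own interval.
The left piece maps (−∞, 1) onto (−19, ∞); the right piece maps [1, ∞) onto (−∞, −15].
These images overlap. In particular σ(1) = −15 (right piece), and solving −9x − 10 = −15 on the left piece gives x = 5/9 < 1.
So σ(5/9) = σ(1) with 5/9 ≠ 1, and σ is not injective, hence not bijective. This x = 5/9 is the requested value below 1.

5/9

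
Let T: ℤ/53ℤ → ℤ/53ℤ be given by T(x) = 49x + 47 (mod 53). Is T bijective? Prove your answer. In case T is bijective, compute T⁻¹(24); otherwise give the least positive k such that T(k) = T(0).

If T(s) = T(t), then 49s ≡ 49t (mod 53). Because gcd(49, 53) = 1, we may cancel 49 to get s ≡ t (mod 53).
We now compute 49⁻¹ mod 53 explicitly. Euclid's algorithm: 53 = 1·49 + 4, 49 = 12·4 + 1; back-substituting gives 1 = 13·49 − 12·53, so 49⁻¹ ≡ 13 (mod 53).
Then y ↦ 13(y − 47) is a two-sided inverse to T, so every y ∈ ℤ/53ℤ has a preimage.
So T is bijective.
Since T is bijective, we find T⁻¹(24): we need 49x ≡ 24 − 47 ≡ 30 (mod 53). Using 49⁻¹ = 13: x ≡ 13·30 = 390 = 7·53 + 19, so x = 19.
Check: T(19) = 49·19 + 47 = 978 = 18·53 + 24 ≡ 24 (mod 53).

19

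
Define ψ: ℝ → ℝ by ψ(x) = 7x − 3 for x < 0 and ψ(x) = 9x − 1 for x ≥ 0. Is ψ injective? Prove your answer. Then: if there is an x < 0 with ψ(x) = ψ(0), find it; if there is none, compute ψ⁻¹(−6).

-3/7

Both pieces are strictly increasing (slopes 7 and 9), so each is injective on its own interval.
The left piece maps (−∞, 0) onto (−∞, −3); the right piece maps [0, ∞) onto [−1, ∞).
These images are disjoint, so no value is attained by both pieces. Therefore ψ is injective.
Because the two images are disjoint, no x < 0 has ψ(x) = ψ(0), so we compute ψ⁻¹(−6): −6 lies in (−∞, −3), so solve 7x − 3 = −6: x = (−6 + 3)/7 = −3/7.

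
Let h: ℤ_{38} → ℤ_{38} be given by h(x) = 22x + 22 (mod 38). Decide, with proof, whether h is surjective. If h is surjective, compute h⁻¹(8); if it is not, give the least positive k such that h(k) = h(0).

19

Since gcd(22, 38) = 2, we have 22x ≡ 0 (mod 2) for all x, so h(x) ≡ 0 (mod 2).
But 1 ≢ 0 (mod 2), so 1 ∈ ℤ_{38} has no preimage. Therefore h is not surjective.
Since h is not surjective, we find the least positive k with h(k) = h(0): this means 22k ≡ 0 (mod 38), i.e. 38 ∣ 22k. Since gcd(22, 38) = 2, dividing through by 2 this holds exactly when 19 ∣ 11k, and as gcd(11, 19) = 1, exactly when 19 ∣ k.
The smallest positive such k is 19.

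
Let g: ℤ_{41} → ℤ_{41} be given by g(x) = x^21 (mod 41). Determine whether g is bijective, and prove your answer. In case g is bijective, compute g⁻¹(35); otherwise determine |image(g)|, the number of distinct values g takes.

Since 41 is prime, the nonzero elements of ℤ_{41} form a cyclic group of order 40.
As gcd(21, 40) = 1, raising to the 21st power is a bijection on this group: if x_1^21 ≡ x_2^21 then (x_1x_2^{−1})^21 = 1, and the only element of order dividing gcd(21, 40) = 1 is 1, so x_1 = x_2.
With g(0) = 0 this makes g injective on all of ℤ_{41}, hence bijective (finite equal-size domain and codomain). In particular g is bijective.
Since g is bijective, we find the preimage of 35. The inverse of x ↦ x^21 on (ℤ_{41})^× is x ↦ x^21, because 21·21 = 441 = 11·40 + 1 ≡ 1 (mod 40) and x^{40} = 1 for x ≠ 0 (Fermat). So g⁻¹(35) = 35^21 mod 41.
Repeated squaring mod 41: 35^1 ≡ 35, 35^2 ≡ 35² = 1225 ≡ 36, 35^4 ≡ 36² = 1296 ≡ 25, 35^8 ≡ 25² = 625 ≡ 10, 35^16 ≡ 10² = 100 ≡ 18. Since 21 = 16 + 4 + 1, 35^21 ≡ 18·25·35: 18·25 = 450 ≡ 40, then 40·35 = 1400 ≡ 6. So 35^21 ≡ 6 (mod 41).
Hence g⁻¹(35) = 6.

6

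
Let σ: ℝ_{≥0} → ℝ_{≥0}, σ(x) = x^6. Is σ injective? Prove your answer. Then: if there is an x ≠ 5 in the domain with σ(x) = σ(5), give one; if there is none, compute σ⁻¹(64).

On ℝ_{≥0}, x ↦ x^6 is strictly increasing, so σ(s) = σ(t) forces s = t. Hence σ is injective.
Since x ↦ x^6 is strictly increasing on ℝ_{≥0}, it is injective there, so no x ≠ 5 in the domain has σ(x) = σ(5). We therefore compute σ⁻¹(64) = 64^{1/6} = 2 (indeed 2^6 = 64).

2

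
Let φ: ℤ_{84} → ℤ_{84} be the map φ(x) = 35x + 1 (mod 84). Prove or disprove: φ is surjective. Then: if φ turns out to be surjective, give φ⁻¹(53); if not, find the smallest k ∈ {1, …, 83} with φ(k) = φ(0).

Since gcd(35, 84) = 7, we have 35x ≡ 0 (mod 7) for all x, so φ(x) ≡ 1 (mod 7).
But 0 ≢ 1 (mod 7), so 0 ∈ ℤ_{84} has no preimage. Therefore φ is not surjective.
Since φ is not surjective, we find the least positive k with φ(k) = φ(0): this means 35k ≡ 0 (mod 84), i.e. 84 ∣ 35k. Since gcd(35, 84) = 7, dividing through by 7 this holds exactly when 12 ∣ 5k, and as gcd(5, 12) = 1, exactly when 12 ∣ k.
The smallest positive such k is 12.

12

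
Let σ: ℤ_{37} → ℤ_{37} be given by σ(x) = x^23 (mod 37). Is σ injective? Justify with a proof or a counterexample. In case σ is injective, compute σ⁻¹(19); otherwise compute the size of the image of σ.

20

Since 37 is prime, the nonzero elements of ℤ_{37} form a cyclic group of order 36.
As gcd(23, 36) = 1, raising to the 23rd power is a bijection on this group: if a^23 ≡ b^23 then (ab^{−1})^23 = 1, and the only element of order dividing gcd(23, 36) = 1 is 1, so a = b.
With σ(0) = 0 this makes σ injective on all of ℤ_{37}, hence bijective (finite equal-size domain and codomain). In particular σ is injective.
Since σ is injective, we find the preimage of 19. The inverse of x ↦ x^23 on (ℤ_{37})^× is x ↦ x^11, because 23·11 = 253 = 7·36 + 1 ≡ 1 (mod 36) and x^{36} = 1 for x ≠ 0 (Fermat). So σ⁻¹(19) = 19^11 mod 37.
Repeated squaring mod 37: 19^1 ≡ 19, 19^2 ≡ 19² = 361 ≡ 28, 19^4 ≡ 28² = 784 ≡ 7, 19^8 ≡ 7² = 49 ≡ 12. Since 11 = 8 + 2 + 1, 19^11 ≡ 12·28·19: 12·28 = 336 ≡ 3, then 3·19 = 57 ≡ 20. So 19^11 ≡ 20 (mod 37).
Hence σ⁻¹(19) = 20.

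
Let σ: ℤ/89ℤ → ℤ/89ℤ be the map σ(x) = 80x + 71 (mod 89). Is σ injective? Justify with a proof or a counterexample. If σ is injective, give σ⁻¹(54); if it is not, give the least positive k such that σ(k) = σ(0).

81

If σ(u) = σ(v), then 80u ≡ 80v (mod 89). Because gcd(80, 89) = 1, we may cancel 80 to get u ≡ v (mod 89).
So σ is injective.
We now compute 80⁻¹ mod 89 explicitly. Euclid's algorithm: 89 = 1·80 + 9, 80 = 8·9 + 8, 9 = 1·8 + 1; back-substituting gives 1 = 79·80 − 71·89, so 80⁻¹ ≡ 79 (mod 89).
Since σ is injective, we compute σ⁻¹(54): solve 80x + 71 ≡ 54 (mod 89), i.e. 80x ≡ 72 (mod 89).
Multiplying by 80⁻¹ = 79 gives x ≡ 79·72 = 5688 = 63·89 + 81 ≡ 81 (mod 89).
Check: σ(81) = 80·81 + 71 = 6551 = 73·89 + 54 ≡ 54 (mod 89).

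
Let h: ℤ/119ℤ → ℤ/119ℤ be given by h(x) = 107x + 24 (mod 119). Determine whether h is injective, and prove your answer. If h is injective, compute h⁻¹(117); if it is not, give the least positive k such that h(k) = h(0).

22

Suppose h(u) = h(v) in ℤ/119ℤ. Then 107u + 24 ≡ 107v + 24 (mod 119), thus 107(u − v) ≡ 0 (mod 119).
Since gcd(107, 119) = 1, 107 is invertible modulo 119, thus u − v ≡ 0 (mod 119), i.e. u = v.
Hence h is injective.
We now compute 107⁻¹ mod 119 explicitly. Euclid's algorithm: 119 = 1·107 + 12, 107 = 8·12 + 11, 12 = 1·11 + 1; back-substituting gives 1 = 109·107 − 98·119, so 107⁻¹ ≡ 109 (mod 119).
Since h is injective, we compute h⁻¹(117): solve 107x + 24 ≡ 117 (mod 119), i.e. 107x ≡ 93 (mod 119).
Multiplying by 107⁻¹ = 109 gives x ≡ 109·93 = 10137 = 85·119 + 22 ≡ 22 (mod 119).
Check: h(22) = 107·22 + 24 = 2378 = 19·119 + 117 ≡ 117 (mod 119).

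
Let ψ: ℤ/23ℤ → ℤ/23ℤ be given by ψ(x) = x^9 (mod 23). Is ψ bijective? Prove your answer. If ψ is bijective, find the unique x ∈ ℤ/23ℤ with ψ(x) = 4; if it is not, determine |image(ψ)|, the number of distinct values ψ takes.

12

Since 23 is prime, the nonzero elements of ℤ/23ℤ form a cyclic group of order 22.
As gcd(9, 22) = 1, raising to the 9th power is a bijection on this group: if a^9 ≡ b^9 then (ab^{−1})^9 = 1, and the only element of order dividing gcd(9, 22) = 1 is 1, so a = b.
With ψ(0) = 0 this makes ψ injective on all of ℤ/23ℤ, hence bijective (finite equal-size domain and codomain). In particular ψ is bijective.
Since ψ is bijective, we find the preimage of 4. The inverse of x ↦ x^9 on (ℤ/23ℤ)^× is x ↦ x^5, because 9·5 = 45 = 2·22 + 1 ≡ 1 (mod 22) and x^{22} = 1 for x ≠ 0 (Fermat). So ψ⁻¹(4) = 4^5 mod 23.
Repeated squaring mod 23: 4^1 ≡ 4, 4^2 ≡ 4² = 16, 4^4 ≡ 16² = 256 ≡ 3. Since 5 = 4 + 1, 4^5 ≡ 3·4: 3·4 = 12. So 4^5 ≡ 12 (mod 23).
Hence ψ⁻¹(4) = 12.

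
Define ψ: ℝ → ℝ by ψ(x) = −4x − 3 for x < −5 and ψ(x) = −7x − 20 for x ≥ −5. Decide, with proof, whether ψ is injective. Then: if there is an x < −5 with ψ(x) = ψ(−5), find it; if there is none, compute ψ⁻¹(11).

-31/7

Both pieces are strictly decreasing (slopes −4 and −7), so each is injective on its own interval.
The left piece maps (−∞, −5) onto (17, ∞); the right piece maps [−5, ∞) onto (−∞, 15].
These images are disjoint, so no value is attained by both pieces. So ψ is injective.
Because the two images are disjoint, no x < −5 has ψ(x) = ψ(−5), so we compute ψ⁻¹(11): 11 lies in (−∞, 15], so solve −7x − 20 = 11: x = (11 + 20)/(−7) = −31/7.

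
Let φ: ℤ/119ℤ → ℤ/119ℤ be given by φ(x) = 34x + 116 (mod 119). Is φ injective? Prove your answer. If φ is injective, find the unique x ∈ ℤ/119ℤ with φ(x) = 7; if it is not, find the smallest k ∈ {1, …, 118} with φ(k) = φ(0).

7

We have gcd(34, 119) = 17 > 1. Taking u = 0 and v = 7: φ(0) = 116 and φ(7) = 34·7 + 116 = 354 ≡ 116 (mod 119).
So φ(0) = φ(7) while 0 ≠ 7, therefore φ is not injective.
Since φ is not injective, we find the least positive k with φ(k) = φ(0): this means 34k ≡ 0 (mod 119), i.e. 119 ∣ 34k. Since gcd(34, 119) = 17, dividing through by 17 this holds exactly when 7 ∣ 2k, and as gcd(2, 7) = 1, exactly when 7 ∣ k.
The smallest positive such k is 7.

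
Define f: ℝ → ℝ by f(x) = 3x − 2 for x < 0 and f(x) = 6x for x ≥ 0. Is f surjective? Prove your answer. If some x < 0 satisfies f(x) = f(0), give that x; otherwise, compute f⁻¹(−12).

-10/3

Both pieces are strictly increasing (slopes 3 and 6), so each is injective on its own interval.
The left piece maps (−∞, 0) onto (−∞, −2); the right piece maps [0, ∞) onto [0, ∞).
The union (−∞, −2) ∪ [0, ∞) omits the interval between −2 and 0; in particular −2 has no preimage. So f is not surjective.
Because the two images are disjoint, no x < 0 has f(x) = f(0), so we compute f⁻¹(−12): −12 lies in (−∞, −2), so solve 3x − 2 = −12: x = (−12 + 2)/3 = −10/3.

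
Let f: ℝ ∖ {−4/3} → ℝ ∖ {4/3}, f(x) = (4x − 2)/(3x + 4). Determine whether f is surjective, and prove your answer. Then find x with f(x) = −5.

-18/19

For any y ≠ 4/3, solving y(3x + 4) = 4x − 2 for x gives a well-defined x ≠ −4/3. So f is surjective.
Solving f(x) = −5: cross-multiplying gives 4x − 2 = −5(3x + 4), which rearranges to 19x = −18, so x = −18/19.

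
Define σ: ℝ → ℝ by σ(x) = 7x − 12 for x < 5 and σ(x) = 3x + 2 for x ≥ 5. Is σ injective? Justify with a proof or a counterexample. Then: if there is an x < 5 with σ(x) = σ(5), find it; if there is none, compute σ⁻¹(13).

29/7

Both pieces are strictly increasing (slopes 7 and 3), so each is injective on its own interval.
The left piece maps (−∞, 5) onto (−∞, 23); the right piece maps [5, ∞) onto [17, ∞).
These images overlap. In particular σ(5) = 17 (right piece), and solving 7x − 12 = 17 on the left piece gives x = 29/7 < 5.
So σ(29/7) = σ(5) with 29/7 ≠ 5, and σ is not injective. This x = 29/7 is the requested value below 5.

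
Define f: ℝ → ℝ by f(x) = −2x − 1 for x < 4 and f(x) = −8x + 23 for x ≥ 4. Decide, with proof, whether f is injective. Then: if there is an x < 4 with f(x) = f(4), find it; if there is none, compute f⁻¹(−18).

Both pieces are strictly decreasing (slopes −2 and −8), so each is injective on its own interval.
The left piece maps (−∞, 4) onto (−9, ∞); the right piece maps [4, ∞) onto (−∞, −9].
These images are disjoint, so no value is attained by both pieces. Thus f is injective.
Because the two images are disjoint, no x < 4 has f(x) = f(4), so we compute f⁻¹(−18): −18 lies in (−∞, −9], so solve −8x + 23 = −18: x = (−18 − 23)/(−8) = 41/8.

41/8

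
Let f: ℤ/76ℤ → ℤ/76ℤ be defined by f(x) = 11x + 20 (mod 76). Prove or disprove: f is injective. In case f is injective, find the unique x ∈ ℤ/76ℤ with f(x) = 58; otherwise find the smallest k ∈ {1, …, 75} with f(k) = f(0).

If f(u) = f(v), then 11u ≡ 11v (mod 76). Because gcd(11, 76) = 1, we may cancel 11 to get u ≡ v (mod 76).
Therefore f is injective.
We now compute 11⁻¹ mod 76 explicitly. Euclid's algorithm: 76 = 6·11 + 10, 11 = 1·10 + 1; back-substituting gives 1 = 7·11 − 1·76, so 11⁻¹ ≡ 7 (mod 76).
Since f is injective, we find f⁻¹(58): we need 11x ≡ 58 − 20 ≡ 38 (mod 76). Using 11⁻¹ = 7: x ≡ 7·38 = 266 = 3·76 + 38, so x = 38.
Check: f(38) = 11·38 + 20 = 438 = 5·76 + 58 ≡ 58 (mod 76).

38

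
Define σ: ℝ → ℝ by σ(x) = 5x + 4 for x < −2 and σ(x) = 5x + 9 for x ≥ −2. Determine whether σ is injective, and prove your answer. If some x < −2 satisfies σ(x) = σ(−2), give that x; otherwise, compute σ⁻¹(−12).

Both pieces are strictly increasing (slopes 5 and 5), so each is injective on its own interval.
The left piece maps (−∞, −2) onto (−∞, −6); the right piece maps [−2, ∞) onto [−1, ∞).
These images are disjoint, so no value is attained by both pieces. Therefore σ is injective.
Because the two images are disjoint, no x < −2 has σ(x) = σ(−2), so we compute σ⁻¹(−12): −12 lies in (−∞, −6), so solve 5x + 4 = −12: x = (−12 − 4)/5 = −16/5.

-16/5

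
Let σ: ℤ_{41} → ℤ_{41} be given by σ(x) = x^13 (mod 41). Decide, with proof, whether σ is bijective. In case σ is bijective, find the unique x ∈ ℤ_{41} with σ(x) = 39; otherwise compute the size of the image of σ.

Since 41 is prime, the nonzero elements of ℤ_{41} form a cyclic group of order 40.
As gcd(13, 40) = 1, raising to the 13th power is a bijection on this group: if s^13 ≡ t^13 then (st^{−1})^13 = 1, and the only element of order dividing gcd(13, 40) = 1 is 1, so s = t.
With σ(0) = 0 this makes σ injective on all of ℤ_{41}, hence bijective (finite equal-size domain and codomain). In particular σ is bijective.
Since σ is bijective, we find the preimage of 39. The inverse of x ↦ x^13 on (ℤ_{41})^× is x ↦ x^37, because 13·37 = 481 = 12·40 + 1 ≡ 1 (mod 40) and x^{40} = 1 for x ≠ 0 (Fermat). So σ⁻¹(39) = 39^37 mod 41.
Repeated squaring mod 41: 39^1 ≡ 39, 39^2 ≡ 39² = 1521 ≡ 4, 39^4 ≡ 4² = 16, 39^8 ≡ 16² = 256 ≡ 10, 39^16 ≡ 10² = 100 ≡ 18, 39^32 ≡ 18² = 324 ≡ 37. Since 37 = 32 + 4 + 1, 39^37 ≡ 37·16·39: 37·16 = 592 ≡ 18, then 18·39 = 702 ≡ 5. So 39^37 ≡ 5 (mod 41).
Hence σ⁻¹(39) = 5.

5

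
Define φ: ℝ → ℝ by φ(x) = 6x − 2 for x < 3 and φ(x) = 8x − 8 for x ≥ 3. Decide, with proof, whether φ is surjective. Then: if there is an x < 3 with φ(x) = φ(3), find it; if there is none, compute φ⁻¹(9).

Both pieces are strictly increasing (slopes 6 and 8), so each is injective on its own interval.
The left piece maps (−∞, 3) onto (−∞, 16); the right piece maps [3, ∞) onto [16, ∞).
These images together cover ℝ, so φ is surjective.
Because the two images are disjoint, no x < 3 has φ(x) = φ(3), so we compute φ⁻¹(9): 9 lies in (−∞, 16), so solve 6x − 2 = 9: x = (9 + 2)/6 = 11/6.

11/6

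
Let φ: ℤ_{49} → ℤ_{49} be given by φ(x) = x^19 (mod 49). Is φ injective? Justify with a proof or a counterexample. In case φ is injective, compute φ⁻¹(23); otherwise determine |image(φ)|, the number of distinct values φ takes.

43

φ(0) = 0^19 = 0.
φ(7): Repeated squaring mod 49: 7^1 ≡ 7, 7^2 ≡ 7² = 49 ≡ 0, 7^4 ≡ 0² = 0, 7^8 ≡ 0² = 0, 7^16 ≡ 0² = 0. Since 19 = 16 + 2 + 1, 7^19 ≡ 0·0·7: 0·0 = 0, then 0·7 = 0. So 7^19 ≡ 0 (mod 49).
So φ(0) = φ(7) = 0 while 0 ≠ 7, therefore φ is not injective.
Since φ is not injective, we determine |image(φ)|. Computing x^19 mod 49 for each x (by repeated squaring, reducing mod 49 at every step), the values φ(0), φ(1), …, φ(48) are: 0, 1, 37, 38, 46, 47, 34, 0, 36, 23, 24, 32, 33, 20, 0, 22, 9, 10, 18, 19, 6, 0, 8, 44, 45, 4, 5, 41, 0, 43, 30, 31, 39, 40, 27, 0, 29, 16, 17, 25, 26, 13, 0, 15, 2, 3, 11, 12, 48.
The distinct values are {0, 1, 2, 3, 4, 5, 6, 8, 9, 10, 11, 12, 13, 15, 16, 17, 18, 19, 20, 22, 23, 24, 25, 26, 27, 29, 30, 31, 32, 33, 34, 36, 37, 38, 39, 40, 41, 43, 44, 45, 46, 47, 48}; there are 43 of them.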